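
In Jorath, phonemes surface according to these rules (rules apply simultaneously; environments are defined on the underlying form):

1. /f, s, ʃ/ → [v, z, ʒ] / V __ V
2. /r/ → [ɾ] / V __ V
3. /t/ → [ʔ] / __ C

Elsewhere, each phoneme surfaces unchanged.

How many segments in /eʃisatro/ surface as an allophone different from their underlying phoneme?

Segments that undergo a rule: /ʃ/ → [ʒ] (rule 1); /s/ → [z] (rule 1); /t/ → [ʔ] (rule 3).
All other segments surface unchanged.

3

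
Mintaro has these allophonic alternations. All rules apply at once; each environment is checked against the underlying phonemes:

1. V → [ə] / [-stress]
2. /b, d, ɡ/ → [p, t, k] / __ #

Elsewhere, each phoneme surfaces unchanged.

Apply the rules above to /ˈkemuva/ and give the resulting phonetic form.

[ˈkeməvə]

/k/ (word-initial): no rule targets it → [k].
/e/ (between /k/ and /m/) fails the environment for rule 1, so it stays [e].
/m/ (between /e/ and /u/): no rule targets it → [m].
Rule 1 applies to /u/ (between /m/ and /v/: in an unstressed syllable) → [ə].
/v/ (between /u/ and /a/) is unaffected → [v].
/a/ (word-final): in an unstressed syllable, so rule 1 applies → [ə].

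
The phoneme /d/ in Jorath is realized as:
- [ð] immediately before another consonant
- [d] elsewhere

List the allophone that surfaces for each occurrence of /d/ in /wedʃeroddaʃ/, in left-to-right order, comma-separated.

Occurrence 1 (position 3): immediately before another consonant → [ð].
Occurrence 2 (position 8): immediately before another consonant → [ð].
Occurrence 3 (position 9): no conditioning environment matches → elsewhere allophone [d].

[ð], [ð], [d]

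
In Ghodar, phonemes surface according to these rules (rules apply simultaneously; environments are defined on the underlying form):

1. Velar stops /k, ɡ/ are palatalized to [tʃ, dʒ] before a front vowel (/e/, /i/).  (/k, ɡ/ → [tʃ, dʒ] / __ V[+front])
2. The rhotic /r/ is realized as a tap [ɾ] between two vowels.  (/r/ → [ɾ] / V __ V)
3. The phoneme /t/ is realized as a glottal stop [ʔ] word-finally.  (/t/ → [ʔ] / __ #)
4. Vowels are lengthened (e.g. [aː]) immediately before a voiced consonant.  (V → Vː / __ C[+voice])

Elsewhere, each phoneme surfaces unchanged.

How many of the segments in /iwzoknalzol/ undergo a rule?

Segments that undergo a rule: /i/ → [iː] (rule 4); /a/ → [aː] (rule 4); /o/ → [oː] (rule 4).
All other segments surface unchanged.

3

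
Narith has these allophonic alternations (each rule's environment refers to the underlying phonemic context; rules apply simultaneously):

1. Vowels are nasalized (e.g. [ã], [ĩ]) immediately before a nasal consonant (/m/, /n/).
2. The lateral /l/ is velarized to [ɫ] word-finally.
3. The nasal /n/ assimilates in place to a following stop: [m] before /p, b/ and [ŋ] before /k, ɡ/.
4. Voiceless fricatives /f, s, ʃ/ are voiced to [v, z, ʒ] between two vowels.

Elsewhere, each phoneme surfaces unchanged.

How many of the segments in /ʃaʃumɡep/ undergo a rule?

Segments that undergo a rule: /ʃ/ → [ʒ] (rule 4); /u/ → [ũ] (rule 1).
All other segments surface unchanged.

2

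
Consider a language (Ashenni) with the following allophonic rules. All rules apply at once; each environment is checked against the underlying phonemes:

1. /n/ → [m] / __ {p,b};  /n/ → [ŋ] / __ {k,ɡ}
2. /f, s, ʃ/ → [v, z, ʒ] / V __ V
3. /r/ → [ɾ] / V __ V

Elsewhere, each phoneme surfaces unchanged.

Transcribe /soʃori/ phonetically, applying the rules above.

[soʒoɾi]

/s/ (word-initial) fails the environment for rule 2, so it stays [s].
/o/ — not in any rule's target class → [o].
/ʃ/ (between /o/ and /o/) occurs between two vowels → [ʒ] by rule 2.
/o/ (between /ʃ/ and /r/): no rule targets it → [o].
Rule 3 applies to /r/ (between /o/ and /i/: between two vowels) → [ɾ].
/i/ — not in any rule's target class → [i].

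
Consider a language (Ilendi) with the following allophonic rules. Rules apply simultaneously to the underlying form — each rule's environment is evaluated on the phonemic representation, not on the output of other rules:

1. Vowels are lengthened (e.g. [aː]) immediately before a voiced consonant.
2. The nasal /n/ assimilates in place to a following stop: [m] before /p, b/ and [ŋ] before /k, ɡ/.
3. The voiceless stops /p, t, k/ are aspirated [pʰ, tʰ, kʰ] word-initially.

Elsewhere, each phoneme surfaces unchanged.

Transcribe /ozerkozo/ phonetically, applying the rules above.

[oːzeːrkoːzo]

/o/ — word-initial, before a voiced consonant — surfaces as [oː] (rule 1).
/z/ stays [z].
/e/ (between /z/ and /r/): before a voiced consonant, so rule 1 applies → [eː].
/r/ (between /e/ and /k/) is unaffected → [r].
/k/ — between /r/ and /o/; rule 3 does not apply here → [k].
Rule 1 applies to /o/ (between /k/ and /z/: before a voiced consonant) → [oː].
/z/ (between /o/ and /o/) is unaffected → [z].
/o/ (word-final) is in the target of rule 1 but the environment (before a voiced consonant) is not met → [o].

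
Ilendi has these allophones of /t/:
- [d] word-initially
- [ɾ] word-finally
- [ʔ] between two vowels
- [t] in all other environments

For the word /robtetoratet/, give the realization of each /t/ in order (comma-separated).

[t], [ʔ], [ʔ], [ɾ]

Occurrence 1 (position 4): no conditioning environment matches → elsewhere allophone [t].
Occurrence 2 (position 6): between two vowels → [ʔ].
Occurrence 3 (position 10): between two vowels → [ʔ].
Occurrence 4 (position 12): word-finally → [ɾ].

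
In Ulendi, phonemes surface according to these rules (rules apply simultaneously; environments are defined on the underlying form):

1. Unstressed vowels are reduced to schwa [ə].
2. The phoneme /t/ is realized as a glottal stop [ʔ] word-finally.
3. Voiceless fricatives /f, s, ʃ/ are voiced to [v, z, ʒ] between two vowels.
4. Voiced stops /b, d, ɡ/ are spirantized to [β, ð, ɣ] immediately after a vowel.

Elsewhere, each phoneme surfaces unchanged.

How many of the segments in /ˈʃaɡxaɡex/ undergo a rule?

Segments that undergo a rule: /ɡ/ → [ɣ] (rule 4); /a/ → [ə] (rule 1); /ɡ/ → [ɣ] (rule 4); /e/ → [ə] (rule 1).
All other segments surface unchanged.

4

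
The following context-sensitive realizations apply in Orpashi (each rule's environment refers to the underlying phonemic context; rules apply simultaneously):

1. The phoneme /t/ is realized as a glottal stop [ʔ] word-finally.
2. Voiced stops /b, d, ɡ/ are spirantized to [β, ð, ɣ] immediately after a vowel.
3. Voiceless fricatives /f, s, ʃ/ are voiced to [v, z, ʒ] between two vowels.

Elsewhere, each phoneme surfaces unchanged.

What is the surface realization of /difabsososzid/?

[divaβsozoszið]

/d/ (word-initial) is in the target of rule 2 but the environment (immediately after a vowel) is not met → [d].
/i/ stays [i].
/f/ meets the environment for rule 3 (between two vowels) → [v].
/a/ (between /f/ and /b/) is unaffected → [a].
/b/ (between /a/ and /s/): immediately after a vowel, so rule 2 applies → [β].
/s/ (between /b/ and /o/): rule 3 targets it, but not between two vowels → unchanged [s].
/o/ (between /s/ and /s/): no rule targets it → [o].
Rule 3 applies to /s/ (between /o/ and /o/: between two vowels) → [z].
/o/ (between /s/ and /s/) is unaffected → [o].
/s/ (between /o/ and /z/): rule 3 targets it, but not between two vowels → unchanged [s].
/z/ — not in any rule's target class → [z].
/i/ — not in any rule's target class → [i].
/d/ meets the environment for rule 2 (immediately after a vowel) → [ð].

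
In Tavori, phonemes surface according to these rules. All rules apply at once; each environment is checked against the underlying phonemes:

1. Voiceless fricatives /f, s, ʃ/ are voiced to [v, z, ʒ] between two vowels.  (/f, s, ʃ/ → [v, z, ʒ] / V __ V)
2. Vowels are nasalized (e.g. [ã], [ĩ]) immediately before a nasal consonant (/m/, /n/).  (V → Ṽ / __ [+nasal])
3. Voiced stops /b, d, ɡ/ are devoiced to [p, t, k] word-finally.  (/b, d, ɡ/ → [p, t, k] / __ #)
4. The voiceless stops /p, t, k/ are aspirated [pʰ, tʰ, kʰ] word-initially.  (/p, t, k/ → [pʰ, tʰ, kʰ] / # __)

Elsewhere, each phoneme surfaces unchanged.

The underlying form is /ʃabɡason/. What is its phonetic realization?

[ʃabɡazõn]

/ʃ/ (word-initial): rule 1 targets it, but not between two vowels → unchanged [ʃ].
/a/ (between /ʃ/ and /b/) is in the target of rule 2 but the environment (before a nasal consonant) is not met → [a].
/b/ (between /a/ and /ɡ/): rule 3 targets it, but not word-finally → unchanged [b].
/ɡ/ (between /b/ and /a/) fails the environment for rule 3, so it stays [ɡ].
/a/ (between /ɡ/ and /s/) fails the environment for rule 2, so it stays [a].
/s/ — between /a/ and /o/, between two vowels — surfaces as [z] (rule 1).
/o/ — between /s/ and /n/, before a nasal consonant — surfaces as [õ] (rule 2).
/n/ (word-final): no rule targets it → [n].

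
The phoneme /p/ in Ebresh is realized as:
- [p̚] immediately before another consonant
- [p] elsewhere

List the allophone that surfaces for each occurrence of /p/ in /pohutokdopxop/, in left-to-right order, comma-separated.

Occurrence 1 (position 1): no conditioning environment matches → elsewhere allophone [p].
Occurrence 2 (position 10): immediately before another consonant → [p̚].
Occurrence 3 (position 13): no conditioning environment matches → elsewhere allophone [p].

[p], [p̚], [p]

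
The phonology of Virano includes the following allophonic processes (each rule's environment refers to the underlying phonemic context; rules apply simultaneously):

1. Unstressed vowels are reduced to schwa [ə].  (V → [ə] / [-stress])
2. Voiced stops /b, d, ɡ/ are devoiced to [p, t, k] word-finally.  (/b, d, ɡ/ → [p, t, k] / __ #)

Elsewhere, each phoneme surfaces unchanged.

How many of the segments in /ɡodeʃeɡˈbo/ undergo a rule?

Segments that undergo a rule: /o/ → [ə] (rule 1); /e/ → [ə] (rule 1); /e/ → [ə] (rule 1).
All other segments surface unchanged.

3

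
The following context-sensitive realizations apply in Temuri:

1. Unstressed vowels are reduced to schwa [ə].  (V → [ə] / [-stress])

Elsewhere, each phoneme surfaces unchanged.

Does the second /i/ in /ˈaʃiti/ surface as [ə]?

Yes

Rule 1 applies to /i/ (word-final: in an unstressed syllable) → [ə].
The actual realization is [ə], which matches [ə].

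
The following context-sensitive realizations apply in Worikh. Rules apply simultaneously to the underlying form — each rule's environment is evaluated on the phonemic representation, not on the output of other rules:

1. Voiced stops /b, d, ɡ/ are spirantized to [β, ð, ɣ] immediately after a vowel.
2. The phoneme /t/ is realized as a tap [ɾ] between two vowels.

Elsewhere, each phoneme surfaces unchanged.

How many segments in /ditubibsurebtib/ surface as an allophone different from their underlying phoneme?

Segments that undergo a rule: /t/ → [ɾ] (rule 2); /b/ → [β] (rule 1); /b/ → [β] (rule 1); /b/ → [β] (rule 1); /b/ → [β] (rule 1).
All other segments surface unchanged.

5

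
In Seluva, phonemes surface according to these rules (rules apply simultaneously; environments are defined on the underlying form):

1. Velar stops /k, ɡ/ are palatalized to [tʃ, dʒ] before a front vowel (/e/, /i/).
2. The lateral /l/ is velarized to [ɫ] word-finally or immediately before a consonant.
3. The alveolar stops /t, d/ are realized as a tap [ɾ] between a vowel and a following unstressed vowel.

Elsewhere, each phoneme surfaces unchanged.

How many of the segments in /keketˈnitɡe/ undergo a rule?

3

Segments that undergo a rule: /k/ → [tʃ] (rule 1); /k/ → [tʃ] (rule 1); /ɡ/ → [dʒ] (rule 1).
All other segments surface unchanged.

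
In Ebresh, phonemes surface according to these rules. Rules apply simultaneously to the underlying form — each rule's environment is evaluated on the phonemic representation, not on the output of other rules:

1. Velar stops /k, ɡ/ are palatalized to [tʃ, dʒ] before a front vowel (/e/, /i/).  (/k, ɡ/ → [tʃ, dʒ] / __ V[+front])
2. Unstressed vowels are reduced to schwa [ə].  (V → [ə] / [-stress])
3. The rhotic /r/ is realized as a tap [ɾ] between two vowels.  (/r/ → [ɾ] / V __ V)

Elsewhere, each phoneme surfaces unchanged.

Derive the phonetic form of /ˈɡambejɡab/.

[ˈɡambəjɡəb]

/ɡ/ (word-initial) fails the environment for rule 1, so it stays [ɡ].
/a/ (between /ɡ/ and /m/) is in the target of rule 2 but the environment (in an unstressed syllable) is not met → [a].
/m/ (between /a/ and /b/): no rule targets it → [m].
/b/ (between /m/ and /e/): no rule targets it → [b].
/e/ (between /b/ and /j/): in an unstressed syllable, so rule 2 applies → [ə].
/j/ stays [j].
/ɡ/ (between /j/ and /a/) fails the environment for rule 1, so it stays [ɡ].
/a/ — between /ɡ/ and /b/, in an unstressed syllable — surfaces as [ə] (rule 2).
/b/ stays [b].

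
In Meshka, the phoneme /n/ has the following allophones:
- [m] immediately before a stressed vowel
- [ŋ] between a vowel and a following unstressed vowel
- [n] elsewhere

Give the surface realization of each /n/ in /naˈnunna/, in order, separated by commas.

[n], [m], [n], [n]

Occurrence 1 (position 1): no conditioning environment matches → elsewhere allophone [n].
Occurrence 2 (position 3): immediately before a stressed vowel → [m].
Occurrence 3 (position 5): no conditioning environment matches → elsewhere allophone [n].
Occurrence 4 (position 6): no conditioning environment matches → elsewhere allophone [n].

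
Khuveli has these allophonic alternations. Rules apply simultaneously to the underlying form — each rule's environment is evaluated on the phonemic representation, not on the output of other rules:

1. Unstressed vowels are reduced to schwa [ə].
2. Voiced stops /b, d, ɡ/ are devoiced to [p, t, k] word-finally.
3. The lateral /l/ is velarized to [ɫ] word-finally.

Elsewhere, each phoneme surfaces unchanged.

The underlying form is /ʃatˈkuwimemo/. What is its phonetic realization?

/ʃ/ stays [ʃ].
/a/ — between /ʃ/ and /t/, in an unstressed syllable — surfaces as [ə] (rule 1).
/t/ (between /a/ and /k/): no rule targets it → [t].
/k/ (between /t/ and /u/) is unaffected → [k].
/u/ — between /k/ and /w/; rule 1 does not apply here → [u].
/w/ (between /u/ and /i/) is unaffected → [w].
/i/ (between /w/ and /m/): in an unstressed syllable, so rule 1 applies → [ə].
/m/ stays [m].
/e/ meets the environment for rule 1 (in an unstressed syllable) → [ə].
/m/ stays [m].
/o/ meets the environment for rule 1 (in an unstressed syllable) → [ə].

[ʃətˈkuwəməmə]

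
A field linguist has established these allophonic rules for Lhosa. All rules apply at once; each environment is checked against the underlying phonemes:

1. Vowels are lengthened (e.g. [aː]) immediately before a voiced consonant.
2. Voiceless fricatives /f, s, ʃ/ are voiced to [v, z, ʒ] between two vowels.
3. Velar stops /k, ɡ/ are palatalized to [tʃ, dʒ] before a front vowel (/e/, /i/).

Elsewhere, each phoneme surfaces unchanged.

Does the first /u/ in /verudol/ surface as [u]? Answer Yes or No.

No

/u/ meets the environment for rule 1 (before a voiced consonant) → [uː].
The actual realization is [uː], not [u].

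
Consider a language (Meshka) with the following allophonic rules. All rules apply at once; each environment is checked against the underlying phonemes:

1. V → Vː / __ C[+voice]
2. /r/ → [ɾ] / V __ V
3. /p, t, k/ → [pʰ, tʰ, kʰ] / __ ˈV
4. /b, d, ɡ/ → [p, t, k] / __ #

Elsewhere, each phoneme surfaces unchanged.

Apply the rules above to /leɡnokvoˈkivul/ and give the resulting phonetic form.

[leːɡnokvoˈkʰiːvuːl]

/l/ (word-initial) is unaffected → [l].
/e/ (between /l/ and /ɡ/): before a voiced consonant, so rule 1 applies → [eː].
/ɡ/ (between /e/ and /n/) fails the environment for rule 4, so it stays [ɡ].
/n/ (between /ɡ/ and /o/): no rule targets it → [n].
/o/ — between /n/ and /k/; rule 1 does not apply here → [o].
/k/ (between /o/ and /v/) fails the environment for rule 3, so it stays [k].
/v/ — not in any rule's target class → [v].
/o/ (between /v/ and /k/) is in the target of rule 1 but the environment (before a voiced consonant) is not met → [o].
Rule 3 applies to /k/ (between /o/ and /i/: immediately before a stressed vowel) → [kʰ].
/i/ (between /k/ and /v/) occurs before a voiced consonant → [iː] by rule 1.
/v/ (between /i/ and /u/) is unaffected → [v].
/u/ (between /v/ and /l/) occurs before a voiced consonant → [uː] by rule 1.
/l/ (word-final): no rule targets it → [l].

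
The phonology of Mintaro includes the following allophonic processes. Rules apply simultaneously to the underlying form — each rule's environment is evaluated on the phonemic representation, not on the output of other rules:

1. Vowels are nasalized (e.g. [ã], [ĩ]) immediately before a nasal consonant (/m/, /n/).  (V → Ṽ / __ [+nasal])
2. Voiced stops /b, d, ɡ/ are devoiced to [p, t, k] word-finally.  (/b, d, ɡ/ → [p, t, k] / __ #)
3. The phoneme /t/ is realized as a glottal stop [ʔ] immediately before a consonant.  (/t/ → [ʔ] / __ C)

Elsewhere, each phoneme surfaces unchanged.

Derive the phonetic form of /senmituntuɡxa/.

/e/ meets the environment for rule 1 (before a nasal consonant) → [ẽ].
/i/ — between /m/ and /t/; rule 1 does not apply here → [i].
/t/ (between /i/ and /u/) is in the target of rule 3 but the environment (immediately before a consonant) is not met → [t].
/u/ (between /t/ and /n/) occurs before a nasal consonant → [ũ] by rule 1.
/t/ (between /n/ and /u/) fails the environment for rule 3, so it stays [t].
/u/ (between /t/ and /ɡ/) is in the target of rule 1 but the environment (before a nasal consonant) is not met → [u].
/ɡ/ (between /u/ and /x/) is in the target of rule 2 but the environment (word-finally) is not met → [ɡ].
/a/ (word-final): rule 1 targets it, but not before a nasal consonant → unchanged [a].

[sẽnmitũntuɡxa]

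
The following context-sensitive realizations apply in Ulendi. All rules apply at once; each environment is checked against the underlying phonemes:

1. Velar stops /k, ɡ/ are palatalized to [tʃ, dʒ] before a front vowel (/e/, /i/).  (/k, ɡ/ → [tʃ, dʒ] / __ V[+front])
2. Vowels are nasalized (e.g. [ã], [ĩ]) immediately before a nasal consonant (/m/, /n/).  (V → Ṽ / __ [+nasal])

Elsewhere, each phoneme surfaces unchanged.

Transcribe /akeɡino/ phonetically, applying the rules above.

[atʃedʒĩno]

/a/ (word-initial) is in the target of rule 2 but the environment (before a nasal consonant) is not met → [a].
Rule 1 applies to /k/ (between /a/ and /e/: before a front vowel) → [tʃ].
/e/ (between /k/ and /ɡ/): rule 2 targets it, but not before a nasal consonant → unchanged [e].
/ɡ/ — between /e/ and /i/, before a front vowel — surfaces as [dʒ] (rule 1).
/i/ (between /ɡ/ and /n/): before a nasal consonant, so rule 2 applies → [ĩ].
/n/ — not in any rule's target class → [n].
/o/ — word-final; rule 2 does not apply here → [o].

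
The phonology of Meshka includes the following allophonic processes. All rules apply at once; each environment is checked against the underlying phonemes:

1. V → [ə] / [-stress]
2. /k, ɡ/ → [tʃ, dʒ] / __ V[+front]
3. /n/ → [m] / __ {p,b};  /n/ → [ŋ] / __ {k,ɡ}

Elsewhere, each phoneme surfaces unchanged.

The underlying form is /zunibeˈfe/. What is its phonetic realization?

/z/ (word-initial) is unaffected → [z].
Rule 1 applies to /u/ (between /z/ and /n/: in an unstressed syllable) → [ə].
/n/ (between /u/ and /i/) fails the environment for rule 3, so it stays [n].
/i/ (between /n/ and /b/) occurs in an unstressed syllable → [ə] by rule 1.
/b/ (between /i/ and /e/) is unaffected → [b].
/e/ meets the environment for rule 1 (in an unstressed syllable) → [ə].
/f/ (between /e/ and /e/) is unaffected → [f].
/e/ (word-final) fails the environment for rule 1, so it stays [e].

[zənəbəˈfe]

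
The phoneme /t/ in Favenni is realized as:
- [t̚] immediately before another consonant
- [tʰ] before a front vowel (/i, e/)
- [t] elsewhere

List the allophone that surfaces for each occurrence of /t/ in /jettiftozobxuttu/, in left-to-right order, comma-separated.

Occurrence 1 (position 3): immediately before another consonant → [t̚].
Occurrence 2 (position 4): before a front vowel (/i, e/) → [tʰ].
Occurrence 3 (position 7): no conditioning environment matches → elsewhere allophone [t].
Occurrence 4 (position 14): immediately before another consonant → [t̚].
Occurrence 5 (position 15): no conditioning environment matches → elsewhere allophone [t].

[t̚], [tʰ], [t], [t̚], [t]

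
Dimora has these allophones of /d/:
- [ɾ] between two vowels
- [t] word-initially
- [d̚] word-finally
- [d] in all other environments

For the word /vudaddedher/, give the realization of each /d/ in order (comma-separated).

[ɾ], [d], [d], [d]

Occurrence 1 (position 3): between two vowels → [ɾ].
Occurrence 2 (position 5): no conditioning environment matches → elsewhere allophone [d].
Occurrence 3 (position 6): no conditioning environment matches → elsewhere allophone [d].
Occurrence 4 (position 8): no conditioning environment matches → elsewhere allophone [d].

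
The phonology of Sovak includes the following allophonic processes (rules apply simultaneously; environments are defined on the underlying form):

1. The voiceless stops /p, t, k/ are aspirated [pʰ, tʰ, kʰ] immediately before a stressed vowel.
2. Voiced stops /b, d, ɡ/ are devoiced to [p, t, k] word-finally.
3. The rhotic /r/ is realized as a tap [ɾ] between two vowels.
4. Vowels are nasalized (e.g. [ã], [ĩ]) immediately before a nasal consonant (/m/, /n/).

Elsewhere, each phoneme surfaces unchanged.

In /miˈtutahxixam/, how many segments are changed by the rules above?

2

Segments that undergo a rule: /t/ → [tʰ] (rule 1); /a/ → [ã] (rule 4).
All other segments surface unchanged.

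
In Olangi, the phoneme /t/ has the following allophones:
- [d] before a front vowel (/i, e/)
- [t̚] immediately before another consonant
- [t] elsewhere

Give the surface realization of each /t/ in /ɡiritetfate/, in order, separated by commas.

Occurrence 1 (position 5): before a front vowel (/i, e/) → [d].
Occurrence 2 (position 7): immediately before another consonant → [t̚].
Occurrence 3 (position 10): before a front vowel (/i, e/) → [d].

[d], [t̚], [d]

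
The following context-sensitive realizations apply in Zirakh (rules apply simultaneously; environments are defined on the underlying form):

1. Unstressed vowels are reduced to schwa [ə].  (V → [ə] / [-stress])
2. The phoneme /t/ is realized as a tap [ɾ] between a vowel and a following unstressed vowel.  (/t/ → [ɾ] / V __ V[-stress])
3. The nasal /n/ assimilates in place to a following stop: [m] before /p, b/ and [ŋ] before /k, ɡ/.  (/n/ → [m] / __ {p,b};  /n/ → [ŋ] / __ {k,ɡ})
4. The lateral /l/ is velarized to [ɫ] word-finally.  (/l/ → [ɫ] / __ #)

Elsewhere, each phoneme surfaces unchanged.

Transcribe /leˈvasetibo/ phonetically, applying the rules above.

[ləˈvasəɾəbə]

/l/ (word-initial): rule 4 targets it, but not word-finally → unchanged [l].
/e/ (between /l/ and /v/): in an unstressed syllable, so rule 1 applies → [ə].
/v/ (between /e/ and /a/): no rule targets it → [v].
/a/ (between /v/ and /s/) fails the environment for rule 1, so it stays [a].
/s/ (between /a/ and /e/) is unaffected → [s].
Rule 1 applies to /e/ (between /s/ and /t/: in an unstressed syllable) → [ə].
Rule 2 applies to /t/ (between /e/ and /i/: between a vowel and a following unstressed vowel) → [ɾ].
/i/ (between /t/ and /b/) occurs in an unstressed syllable → [ə] by rule 1.
/b/ — not in any rule's target class → [b].
/o/ meets the environment for rule 1 (in an unstressed syllable) → [ə].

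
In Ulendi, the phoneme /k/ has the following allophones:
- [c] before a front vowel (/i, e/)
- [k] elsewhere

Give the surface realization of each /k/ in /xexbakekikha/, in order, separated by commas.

Occurrence 1 (position 6): before a front vowel → [c].
Occurrence 2 (position 8): before a front vowel → [c].
Occurrence 3 (position 10): no conditioning environment matches → elsewhere allophone [k].

[c], [c], [k]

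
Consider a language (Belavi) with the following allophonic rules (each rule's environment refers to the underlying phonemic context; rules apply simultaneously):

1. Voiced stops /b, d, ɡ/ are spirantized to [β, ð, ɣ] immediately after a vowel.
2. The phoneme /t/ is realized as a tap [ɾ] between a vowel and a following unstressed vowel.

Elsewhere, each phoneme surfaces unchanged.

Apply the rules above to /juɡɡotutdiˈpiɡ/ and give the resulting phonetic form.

/j/ — not in any rule's target class → [j].
/u/ (between /j/ and /ɡ/): no rule targets it → [u].
/ɡ/ meets the environment for rule 1 (immediately after a vowel) → [ɣ].
/ɡ/ (between /ɡ/ and /o/): rule 1 targets it, but not immediately after a vowel → unchanged [ɡ].
/o/ (between /ɡ/ and /t/): no rule targets it → [o].
/t/ (between /o/ and /u/): between a vowel and a following unstressed vowel, so rule 2 applies → [ɾ].
/u/ stays [u].
/t/ (between /u/ and /d/): rule 2 targets it, but not between a vowel and a following unstressed vowel → unchanged [t].
/d/ — between /t/ and /i/; rule 1 does not apply here → [d].
/i/ (between /d/ and /p/) is unaffected → [i].
/p/ (between /i/ and /i/) is unaffected → [p].
/i/ (between /p/ and /ɡ/) is unaffected → [i].
/ɡ/ (word-final): immediately after a vowel, so rule 1 applies → [ɣ].

[juɣɡoɾutdiˈpiɣ]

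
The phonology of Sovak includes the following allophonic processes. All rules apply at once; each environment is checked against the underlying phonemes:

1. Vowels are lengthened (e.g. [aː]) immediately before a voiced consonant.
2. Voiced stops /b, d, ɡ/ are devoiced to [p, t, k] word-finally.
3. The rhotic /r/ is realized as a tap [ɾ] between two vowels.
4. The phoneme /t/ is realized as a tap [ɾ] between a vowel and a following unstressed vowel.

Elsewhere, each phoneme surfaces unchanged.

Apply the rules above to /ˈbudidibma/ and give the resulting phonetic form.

[ˈbuːdiːdiːbma]

/b/ (word-initial) fails the environment for rule 2, so it stays [b].
Rule 1 applies to /u/ (between /b/ and /d/: before a voiced consonant) → [uː].
/d/ (between /u/ and /i/) fails the environment for rule 2, so it stays [d].
/i/ — between /d/ and /d/, before a voiced consonant — surfaces as [iː] (rule 1).
/d/ — between /i/ and /i/; rule 2 does not apply here → [d].
/i/ (between /d/ and /b/) occurs before a voiced consonant → [iː] by rule 1.
/b/ — between /i/ and /m/; rule 2 does not apply here → [b].
/a/ (word-final) fails the environment for rule 1, so it stays [a].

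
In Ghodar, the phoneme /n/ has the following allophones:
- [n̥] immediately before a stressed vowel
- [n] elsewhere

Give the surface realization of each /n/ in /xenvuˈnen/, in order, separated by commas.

Occurrence 1 (position 3): no conditioning environment matches → elsewhere allophone [n].
Occurrence 2 (position 6): immediately before a stressed vowel → [n̥].
Occurrence 3 (position 8): no conditioning environment matches → elsewhere allophone [n].

[n], [n̥], [n]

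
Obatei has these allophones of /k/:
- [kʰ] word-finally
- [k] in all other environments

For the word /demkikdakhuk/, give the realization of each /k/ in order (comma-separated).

Occurrence 1 (position 4): no conditioning environment matches → elsewhere allophone [k].
Occurrence 2 (position 6): no conditioning environment matches → elsewhere allophone [k].
Occurrence 3 (position 9): no conditioning environment matches → elsewhere allophone [k].
Occurrence 4 (position 12): word-finally → [kʰ].

[k], [k], [k], [kʰ]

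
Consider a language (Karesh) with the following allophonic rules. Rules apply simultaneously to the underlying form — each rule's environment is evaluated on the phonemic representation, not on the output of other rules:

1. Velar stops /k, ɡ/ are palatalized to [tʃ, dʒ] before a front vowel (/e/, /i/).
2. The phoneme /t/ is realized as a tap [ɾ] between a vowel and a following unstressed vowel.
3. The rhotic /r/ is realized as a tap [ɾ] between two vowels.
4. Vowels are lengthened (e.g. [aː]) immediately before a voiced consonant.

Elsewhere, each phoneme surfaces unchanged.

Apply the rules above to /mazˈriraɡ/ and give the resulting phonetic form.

[maːzˈriːɾaːɡ]

/m/ — not in any rule's target class → [m].
/a/ (between /m/ and /z/) occurs before a voiced consonant → [aː] by rule 4.
/z/ — not in any rule's target class → [z].
/r/ — between /z/ and /i/; rule 3 does not apply here → [r].
/i/ (between /r/ and /r/) occurs before a voiced consonant → [iː] by rule 4.
/r/ (between /i/ and /a/): between two vowels, so rule 3 applies → [ɾ].
Rule 4 applies to /a/ (between /r/ and /ɡ/: before a voiced consonant) → [aː].
/ɡ/ — word-final; rule 1 does not apply here → [ɡ].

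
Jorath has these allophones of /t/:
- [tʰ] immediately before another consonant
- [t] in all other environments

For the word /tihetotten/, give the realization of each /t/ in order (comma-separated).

[t], [t], [tʰ], [t]

Occurrence 1 (position 1): no conditioning environment matches → elsewhere allophone [t].
Occurrence 2 (position 5): no conditioning environment matches → elsewhere allophone [t].
Occurrence 3 (position 7): immediately before another consonant → [tʰ].
Occurrence 4 (position 8): no conditioning environment matches → elsewhere allophone [t].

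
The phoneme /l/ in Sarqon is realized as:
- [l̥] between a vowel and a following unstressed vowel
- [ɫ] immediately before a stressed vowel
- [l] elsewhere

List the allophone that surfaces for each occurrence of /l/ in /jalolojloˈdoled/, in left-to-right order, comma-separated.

Occurrence 1 (position 3): between a vowel and a following unstressed vowel → [l̥].
Occurrence 2 (position 5): between a vowel and a following unstressed vowel → [l̥].
Occurrence 3 (position 8): no conditioning environment matches → elsewhere allophone [l].
Occurrence 4 (position 12): between a vowel and a following unstressed vowel → [l̥].

[l̥], [l̥], [l], [l̥]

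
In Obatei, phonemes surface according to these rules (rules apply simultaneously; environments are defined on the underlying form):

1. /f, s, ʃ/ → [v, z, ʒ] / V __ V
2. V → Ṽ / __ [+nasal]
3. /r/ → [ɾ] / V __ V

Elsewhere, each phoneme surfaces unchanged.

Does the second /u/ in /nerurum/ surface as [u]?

No

/u/ meets the environment for rule 2 (before a nasal consonant) → [ũ].
The actual realization is [ũ], not [u].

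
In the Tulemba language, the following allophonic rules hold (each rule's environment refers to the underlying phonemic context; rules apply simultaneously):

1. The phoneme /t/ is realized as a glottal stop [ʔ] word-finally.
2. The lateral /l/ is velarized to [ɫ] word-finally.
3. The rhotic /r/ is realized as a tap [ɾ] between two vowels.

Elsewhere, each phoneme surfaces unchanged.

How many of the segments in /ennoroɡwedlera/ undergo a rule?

2

Segments that undergo a rule: /r/ → [ɾ] (rule 3); /r/ → [ɾ] (rule 3).
All other segments surface unchanged.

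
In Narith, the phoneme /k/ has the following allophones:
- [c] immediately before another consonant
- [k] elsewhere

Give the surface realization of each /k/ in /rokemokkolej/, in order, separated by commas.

Occurrence 1 (position 3): no conditioning environment matches → elsewhere allophone [k].
Occurrence 2 (position 7): immediately before another consonant → [c].
Occurrence 3 (position 8): no conditioning environment matches → elsewhere allophone [k].

[k], [c], [k]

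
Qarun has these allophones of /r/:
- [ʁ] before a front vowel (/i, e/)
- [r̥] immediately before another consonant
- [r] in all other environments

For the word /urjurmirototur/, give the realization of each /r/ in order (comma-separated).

[r̥], [r̥], [r], [r]

Occurrence 1 (position 2): immediately before another consonant → [r̥].
Occurrence 2 (position 5): immediately before another consonant → [r̥].
Occurrence 3 (position 8): no conditioning environment matches → elsewhere allophone [r].
Occurrence 4 (position 14): no conditioning environment matches → elsewhere allophone [r].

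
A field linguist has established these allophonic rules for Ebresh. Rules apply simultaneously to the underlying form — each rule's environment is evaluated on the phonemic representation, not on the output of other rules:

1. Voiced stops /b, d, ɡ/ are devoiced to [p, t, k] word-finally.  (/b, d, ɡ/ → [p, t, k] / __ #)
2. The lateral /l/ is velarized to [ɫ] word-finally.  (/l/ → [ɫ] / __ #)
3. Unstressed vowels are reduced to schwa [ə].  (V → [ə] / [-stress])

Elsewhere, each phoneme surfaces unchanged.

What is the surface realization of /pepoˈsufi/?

/e/ meets the environment for rule 3 (in an unstressed syllable) → [ə].
/o/ (between /p/ and /s/): in an unstressed syllable, so rule 3 applies → [ə].
/u/ (between /s/ and /f/) is in the target of rule 3 but the environment (in an unstressed syllable) is not met → [u].
/i/ meets the environment for rule 3 (in an unstressed syllable) → [ə].

[pəpəˈsufə]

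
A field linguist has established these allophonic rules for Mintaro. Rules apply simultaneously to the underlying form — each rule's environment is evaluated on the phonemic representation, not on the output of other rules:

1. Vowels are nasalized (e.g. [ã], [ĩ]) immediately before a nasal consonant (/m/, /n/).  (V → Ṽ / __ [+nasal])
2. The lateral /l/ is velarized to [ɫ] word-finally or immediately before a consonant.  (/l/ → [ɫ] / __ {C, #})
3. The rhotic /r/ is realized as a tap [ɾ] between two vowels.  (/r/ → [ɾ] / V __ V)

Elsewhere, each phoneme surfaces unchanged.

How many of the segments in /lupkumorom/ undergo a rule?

3

Segments that undergo a rule: /u/ → [ũ] (rule 1); /r/ → [ɾ] (rule 3); /o/ → [õ] (rule 1).
All other segments surface unchanged.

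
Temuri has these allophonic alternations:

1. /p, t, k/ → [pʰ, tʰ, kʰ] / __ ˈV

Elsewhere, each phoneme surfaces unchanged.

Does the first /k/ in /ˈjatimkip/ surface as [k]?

Yes

/k/ (between /m/ and /i/): rule 1 targets it, but not immediately before a stressed vowel → unchanged [k].
The actual realization is [k], which matches [k].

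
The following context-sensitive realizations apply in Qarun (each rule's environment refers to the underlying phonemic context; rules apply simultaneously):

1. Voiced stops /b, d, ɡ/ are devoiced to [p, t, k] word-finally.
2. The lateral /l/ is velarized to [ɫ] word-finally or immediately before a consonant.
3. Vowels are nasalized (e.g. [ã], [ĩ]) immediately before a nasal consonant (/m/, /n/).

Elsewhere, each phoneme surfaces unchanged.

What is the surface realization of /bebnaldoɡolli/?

[bebnaɫdoɡoɫli]

/b/ (word-initial) is in the target of rule 1 but the environment (word-finally) is not met → [b].
/e/ (between /b/ and /b/) fails the environment for rule 3, so it stays [e].
/b/ (between /e/ and /n/) fails the environment for rule 1, so it stays [b].
/a/ — between /n/ and /l/; rule 3 does not apply here → [a].
/l/ (between /a/ and /d/) occurs word-finally or immediately before a consonant → [ɫ] by rule 2.
/d/ — between /l/ and /o/; rule 1 does not apply here → [d].
/o/ (between /d/ and /ɡ/) is in the target of rule 3 but the environment (before a nasal consonant) is not met → [o].
/ɡ/ (between /o/ and /o/) fails the environment for rule 1, so it stays [ɡ].
/o/ — between /ɡ/ and /l/; rule 3 does not apply here → [o].
/l/ (between /o/ and /l/): word-finally or immediately before a consonant, so rule 2 applies → [ɫ].
/l/ (between /l/ and /i/) fails the environment for rule 2, so it stays [l].
/i/ (word-final) fails the environment for rule 3, so it stays [i].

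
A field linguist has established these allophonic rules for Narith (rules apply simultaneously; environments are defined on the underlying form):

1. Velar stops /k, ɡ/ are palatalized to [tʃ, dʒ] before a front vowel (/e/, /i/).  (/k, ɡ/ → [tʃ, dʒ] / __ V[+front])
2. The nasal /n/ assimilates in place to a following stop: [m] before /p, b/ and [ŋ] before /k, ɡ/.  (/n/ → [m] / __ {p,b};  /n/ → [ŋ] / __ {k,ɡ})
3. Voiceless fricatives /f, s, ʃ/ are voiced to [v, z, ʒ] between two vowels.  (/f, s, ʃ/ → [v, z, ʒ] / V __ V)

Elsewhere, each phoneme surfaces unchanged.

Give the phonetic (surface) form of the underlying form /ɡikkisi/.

/ɡ/ (word-initial) occurs before a front vowel → [dʒ] by rule 1.
/i/ — not in any rule's target class → [i].
/k/ (between /i/ and /k/) is in the target of rule 1 but the environment (before a front vowel) is not met → [k].
/k/ meets the environment for rule 1 (before a front vowel) → [tʃ].
/i/ stays [i].
/s/ meets the environment for rule 3 (between two vowels) → [z].
/i/ (word-final) is unaffected → [i].

[dʒiktʃizi]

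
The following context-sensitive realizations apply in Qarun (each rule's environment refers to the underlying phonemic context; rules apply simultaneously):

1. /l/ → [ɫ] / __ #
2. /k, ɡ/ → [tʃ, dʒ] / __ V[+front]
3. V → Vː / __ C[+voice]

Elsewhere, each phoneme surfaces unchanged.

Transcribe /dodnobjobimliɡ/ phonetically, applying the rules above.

[doːdnoːbjoːbiːmliːɡ]

/d/ stays [d].
/o/ meets the environment for rule 3 (before a voiced consonant) → [oː].
/d/ stays [d].
/n/ — not in any rule's target class → [n].
/o/ (between /n/ and /b/): before a voiced consonant, so rule 3 applies → [oː].
/b/ (between /o/ and /j/): no rule targets it → [b].
/j/ stays [j].
Rule 3 applies to /o/ (between /j/ and /b/: before a voiced consonant) → [oː].
/b/ stays [b].
/i/ (between /b/ and /m/): before a voiced consonant, so rule 3 applies → [iː].
/m/ — not in any rule's target class → [m].
/l/ — between /m/ and /i/; rule 1 does not apply here → [l].
/i/ (between /l/ and /ɡ/): before a voiced consonant, so rule 3 applies → [iː].
/ɡ/ — word-final; rule 2 does not apply here → [ɡ].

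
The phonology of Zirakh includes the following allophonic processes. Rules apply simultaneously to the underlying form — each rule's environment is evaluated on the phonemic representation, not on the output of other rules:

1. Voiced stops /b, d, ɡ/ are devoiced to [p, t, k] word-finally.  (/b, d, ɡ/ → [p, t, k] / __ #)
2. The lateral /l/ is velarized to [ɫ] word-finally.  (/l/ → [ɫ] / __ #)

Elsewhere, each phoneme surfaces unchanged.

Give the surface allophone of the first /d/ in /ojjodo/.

/d/ — between /o/ and /o/; rule 1 does not apply here → [d].

[d]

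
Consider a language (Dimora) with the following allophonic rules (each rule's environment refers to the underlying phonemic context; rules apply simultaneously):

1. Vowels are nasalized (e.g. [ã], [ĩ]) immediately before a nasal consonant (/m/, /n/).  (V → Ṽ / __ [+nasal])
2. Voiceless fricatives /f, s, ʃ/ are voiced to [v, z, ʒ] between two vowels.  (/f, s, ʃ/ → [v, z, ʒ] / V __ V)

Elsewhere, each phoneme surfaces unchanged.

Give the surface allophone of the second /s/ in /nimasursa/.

[s]

/s/ (between /r/ and /a/): rule 2 targets it, but not between two vowels → unchanged [s].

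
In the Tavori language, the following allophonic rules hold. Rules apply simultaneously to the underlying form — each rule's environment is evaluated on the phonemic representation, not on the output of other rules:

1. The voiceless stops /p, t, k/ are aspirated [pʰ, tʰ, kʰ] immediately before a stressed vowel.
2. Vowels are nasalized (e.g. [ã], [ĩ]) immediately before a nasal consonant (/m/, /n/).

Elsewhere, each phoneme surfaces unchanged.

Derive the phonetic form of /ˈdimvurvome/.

[ˈdĩmvurvõme]

/d/ — not in any rule's target class → [d].
/i/ (between /d/ and /m/): before a nasal consonant, so rule 2 applies → [ĩ].
/m/ — not in any rule's target class → [m].
/v/ stays [v].
/u/ (between /v/ and /r/): rule 2 targets it, but not before a nasal consonant → unchanged [u].
/r/ (between /u/ and /v/): no rule targets it → [r].
/v/ (between /r/ and /o/) is unaffected → [v].
/o/ — between /v/ and /m/, before a nasal consonant — surfaces as [õ] (rule 2).
/m/ (between /o/ and /e/) is unaffected → [m].
/e/ (word-final) is in the target of rule 2 but the environment (before a nasal consonant) is not met → [e].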